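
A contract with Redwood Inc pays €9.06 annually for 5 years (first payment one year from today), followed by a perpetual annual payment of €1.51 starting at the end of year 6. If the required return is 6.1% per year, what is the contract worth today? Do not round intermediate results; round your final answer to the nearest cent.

PV of 5-year annuity: €9.06 × [1 − (1+0.061)^−5] / 0.061 = 38.06042
Perpetuity value at year 5: €1.51 / 0.061 = 24.75410
PV of perpetuity: 24.75410 / (1+0.061)^5 = 18.41070
Total PV = 38.06042 + 18.41070 = 56.47111

€56.47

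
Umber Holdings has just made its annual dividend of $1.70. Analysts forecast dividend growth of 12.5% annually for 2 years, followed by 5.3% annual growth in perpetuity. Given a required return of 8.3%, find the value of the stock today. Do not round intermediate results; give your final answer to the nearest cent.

$67.99

D_1 = 1.91250
D_2 = 2.15156
Terminal value at year 2: TV = D_2×(1+g_2)/(r−g_2) = 2.26560/0.03 = 75.51984
P_0 = D_1/(1+r)^1 + D_2/(1+r)^2 + TV/(1+r)^2
    = 1.76593 + 1.83441 + 64.38789 = 67.98823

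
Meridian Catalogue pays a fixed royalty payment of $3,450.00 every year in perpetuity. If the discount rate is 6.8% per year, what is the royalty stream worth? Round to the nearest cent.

$50735.29

Level perpetuity: PV = C / r = $3,450.00 / 0.068 = $50,735.29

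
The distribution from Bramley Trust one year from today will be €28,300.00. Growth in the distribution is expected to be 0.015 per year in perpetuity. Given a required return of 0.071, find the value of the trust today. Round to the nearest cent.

Growing perpetuity: P = D₁ / (r − g) = €28,300.0000 / (0.071 − 0.015) = €505,357.14

€505357.14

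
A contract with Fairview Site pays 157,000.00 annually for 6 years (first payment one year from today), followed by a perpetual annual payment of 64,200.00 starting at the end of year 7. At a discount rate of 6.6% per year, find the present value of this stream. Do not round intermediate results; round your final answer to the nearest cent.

PV of 6-year annuity: 157,000.00 × [1 − (1+0.066)^−6] / 0.066 = 757677.86410
Perpetuity value at year 6: 64,200.00 / 0.066 = 972727.27273
PV of perpetuity: 972727.27273 / (1+0.066)^6 = 662899.76397
Total PV = 757677.86410 + 662899.76397 = 1420577.62807

1420577.63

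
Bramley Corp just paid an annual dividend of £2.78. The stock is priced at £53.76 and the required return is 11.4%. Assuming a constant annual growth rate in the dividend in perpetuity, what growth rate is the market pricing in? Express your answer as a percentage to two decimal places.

P = D₀(1+g)/(r−g) ⇒ P(r−g) = D₀(1+g) ⇒ g(P+D₀) = P·r − D₀
g = (P·r − D₀)/(P + D₀) = (£53.76×0.114 − £2.78) / (£53.76 + £2.78) = 0.059226

5.92%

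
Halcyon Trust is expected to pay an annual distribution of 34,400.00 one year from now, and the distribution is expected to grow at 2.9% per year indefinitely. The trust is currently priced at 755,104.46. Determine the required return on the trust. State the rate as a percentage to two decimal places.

7.46%

P = D₁/(r − g) ⇒ r = D₁/P + g = 34,400.0000/755,104.46 + 0.029 = 0.045557 + 0.029 = 0.074557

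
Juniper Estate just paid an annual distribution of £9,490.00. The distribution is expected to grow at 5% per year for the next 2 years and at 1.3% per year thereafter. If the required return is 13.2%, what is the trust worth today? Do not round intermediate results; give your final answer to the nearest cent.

D_1 = 9964.50000
D_2 = 10462.72500
Terminal value at year 2: TV = D_2×(1+g_2)/(r−g_2) = 10598.74042/0.119 = 89065.04559
P_0 = D_1/(1+r)^1 + D_2/(1+r)^2 + TV/(1+r)^2
    = 8802.56184 + 8164.92043 + 69504.74284 = 86472.22511

£86472.23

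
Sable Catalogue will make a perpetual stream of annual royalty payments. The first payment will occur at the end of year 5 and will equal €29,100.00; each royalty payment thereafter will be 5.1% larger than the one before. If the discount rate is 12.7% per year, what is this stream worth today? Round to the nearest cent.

Value at end of year 4: C₁ / (r − g) = €29,100.00 / (0.127 − 0.051) = €382,894.7368
Discount to today: PV = €382,894.7368 / (1 + 0.127)^4 = €382,894.7368 / 1.613228 = €237,346.99

€237346.99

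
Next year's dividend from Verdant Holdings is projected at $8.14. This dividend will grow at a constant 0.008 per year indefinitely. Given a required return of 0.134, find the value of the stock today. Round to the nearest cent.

$64.60

Growing perpetuity: P = D₁ / (r − g) = $8.1400 / (0.134 − 0.008) = $64.60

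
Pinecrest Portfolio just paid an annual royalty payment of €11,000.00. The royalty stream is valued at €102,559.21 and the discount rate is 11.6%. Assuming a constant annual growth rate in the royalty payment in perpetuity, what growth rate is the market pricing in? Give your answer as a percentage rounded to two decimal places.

0.79%

P = D₀(1+g)/(r−g) ⇒ P(r−g) = D₀(1+g) ⇒ g(P+D₀) = P·r − D₀
g = (P·r − D₀)/(P + D₀) = (€102,559.21×0.116 − €11,000.00) / (€102,559.21 + €11,000.00) = 0.007898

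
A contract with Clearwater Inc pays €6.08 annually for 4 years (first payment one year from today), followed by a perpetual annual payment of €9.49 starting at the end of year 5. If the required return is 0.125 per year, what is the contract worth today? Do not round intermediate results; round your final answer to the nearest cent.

€65.67

PV of 4-year annuity: €6.08 × [1 − (1+0.125)^−4] / 0.125 = 18.27429
Perpetuity value at year 4: €9.49 / 0.125 = 75.92000
PV of perpetuity: 75.92000 / (1+0.125)^4 = 47.39648
Total PV = 18.27429 + 47.39648 = 65.67077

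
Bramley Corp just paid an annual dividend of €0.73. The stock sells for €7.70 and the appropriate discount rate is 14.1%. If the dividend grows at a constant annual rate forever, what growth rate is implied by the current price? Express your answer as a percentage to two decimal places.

4.22%

P = D₀(1+g)/(r−g) ⇒ P(r−g) = D₀(1+g) ⇒ g(P+D₀) = P·r − D₀
g = (P·r − D₀)/(P + D₀) = (€7.70×0.141 − €0.73) / (€7.70 + €0.73) = 0.042195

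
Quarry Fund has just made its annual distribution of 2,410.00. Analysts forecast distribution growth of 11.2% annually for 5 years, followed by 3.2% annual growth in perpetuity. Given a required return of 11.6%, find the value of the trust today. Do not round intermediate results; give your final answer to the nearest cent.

41002.79

D_1 = 2679.92000
D_2 = 2980.07104
D_3 = 3313.83900
D_4 = 3684.98896
D_5 = 4097.70773
Terminal value at year 5: TV = D_5×(1+g_2)/(r−g_2) = 4228.83438/0.084 = 50343.26637
P_0 = D_1/(1+r)^1 + D_2/(1+r)^2 + D_3/(1+r)^3 + D_4/(1+r)^4 + D_5/(1+r)^5 + TV/(1+r)^5
    = 2401.36201 + 2392.75497 + 2384.17879 + 2375.63335 + 2367.11853 + 29081.74198 = 41002.78964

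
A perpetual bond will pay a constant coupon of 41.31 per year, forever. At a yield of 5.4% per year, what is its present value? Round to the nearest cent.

765.00

Level perpetuity: PV = C / r = 41.31 / 0.054 = 765.00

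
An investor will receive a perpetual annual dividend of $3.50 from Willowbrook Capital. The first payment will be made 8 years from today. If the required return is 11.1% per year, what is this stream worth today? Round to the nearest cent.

Value at end of year 7: C / r = $3.50 / 0.111 = $31.5315
Discount to today: PV = $31.5315 / (1 + 0.111)^7 = $31.5315 / 2.089288 = $15.09

$15.09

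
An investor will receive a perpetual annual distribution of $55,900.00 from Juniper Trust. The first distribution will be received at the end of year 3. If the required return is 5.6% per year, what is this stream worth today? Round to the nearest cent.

Value at end of year 2: C / r = $55,900.00 / 0.056 = $998,214.2857
Discount to today: PV = $998,214.2857 / (1 + 0.056)^2 = $998,214.2857 / 1.115136 = $895,150.26

$895150.26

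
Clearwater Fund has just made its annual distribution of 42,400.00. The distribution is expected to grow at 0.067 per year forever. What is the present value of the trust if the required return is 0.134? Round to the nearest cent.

D₁ = D₀ × (1 + g) = 42,400.00 × 1.067 = 45,240.8000
Growing perpetuity: P = D₁ / (r − g) = 45,240.8000 / (0.134 − 0.067) = 675,235.82

675235.82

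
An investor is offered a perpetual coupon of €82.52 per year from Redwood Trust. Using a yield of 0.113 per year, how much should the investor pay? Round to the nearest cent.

€730.27

Level perpetuity: PV = C / r = €82.52 / 0.113 = €730.27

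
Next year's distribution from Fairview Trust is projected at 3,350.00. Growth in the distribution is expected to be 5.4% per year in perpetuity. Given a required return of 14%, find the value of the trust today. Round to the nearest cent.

Growing perpetuity: P = D₁ / (r − g) = 3,350.0000 / (0.14 − 0.054) = 38,953.49

38953.49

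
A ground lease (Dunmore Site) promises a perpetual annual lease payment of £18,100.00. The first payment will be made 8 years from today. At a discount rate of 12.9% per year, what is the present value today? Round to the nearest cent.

£60011.06

Value at end of year 7: C / r = £18,100.00 / 0.129 = £140,310.0775
Discount to today: PV = £140,310.0775 / (1 + 0.129)^7 = £140,310.0775 / 2.338070 = £60,011.06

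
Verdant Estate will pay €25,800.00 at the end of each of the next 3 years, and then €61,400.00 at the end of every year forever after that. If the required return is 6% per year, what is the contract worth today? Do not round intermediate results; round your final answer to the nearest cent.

€928174.11

PV of 3-year annuity: €25,800.00 × [1 − (1+0.06)^−3] / 0.06 = 68963.70830
Perpetuity value at year 3: €61,400.00 / 0.06 = 1023333.33333
PV of perpetuity: 1023333.33333 / (1+0.06)^3 = 859210.39964
Total PV = 68963.70830 + 859210.39964 = 928174.10793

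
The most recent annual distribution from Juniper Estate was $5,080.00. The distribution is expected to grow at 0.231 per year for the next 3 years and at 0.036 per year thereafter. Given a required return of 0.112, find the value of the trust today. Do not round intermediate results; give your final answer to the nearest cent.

D_1 = 6253.48000
D_2 = 7698.03388
D_3 = 9476.27971
Terminal value at year 3: TV = D_3×(1+g_2)/(r−g_2) = 9817.42578/0.076 = 129176.65494
P_0 = D_1/(1+r)^1 + D_2/(1+r)^2 + D_3/(1+r)^3 + TV/(1+r)^3
    = 5623.63309 + 6225.44275 + 6891.65470 + 93944.13511 = 112684.86565

$112684.87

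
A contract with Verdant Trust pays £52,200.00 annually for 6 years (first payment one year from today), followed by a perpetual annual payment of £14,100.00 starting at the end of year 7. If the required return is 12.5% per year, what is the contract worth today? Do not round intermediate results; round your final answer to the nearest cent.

PV of 6-year annuity: £52,200.00 × [1 − (1+0.125)^−6] / 0.125 = 211610.37105
Perpetuity value at year 6: £14,100.00 / 0.125 = 112800.00000
PV of perpetuity: 112800.00000 / (1+0.125)^6 = 55640.87679
Total PV = 211610.37105 + 55640.87679 = 267251.24783

£267251.25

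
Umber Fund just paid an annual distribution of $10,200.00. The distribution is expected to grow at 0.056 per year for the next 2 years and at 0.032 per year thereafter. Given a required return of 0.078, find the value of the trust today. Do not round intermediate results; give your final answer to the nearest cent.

$239369.65

D_1 = 10771.20000
D_2 = 11374.38720
Terminal value at year 2: TV = D_2×(1+g_2)/(r−g_2) = 11738.36759/0.046 = 255181.90414
P_0 = D_1/(1+r)^1 + D_2/(1+r)^2 + TV/(1+r)^2
    = 9991.83673 + 9787.92170 + 219589.89551 = 239369.65395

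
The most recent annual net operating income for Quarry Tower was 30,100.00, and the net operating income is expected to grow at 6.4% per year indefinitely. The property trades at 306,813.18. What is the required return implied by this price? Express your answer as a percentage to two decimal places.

16.84%

D₁ = 30,100.00 × 1.064 = 32,026.4000
P = D₁/(r − g) ⇒ r = D₁/P + g = 32,026.4000/306,813.18 + 0.064 = 0.104384 + 0.064 = 0.168384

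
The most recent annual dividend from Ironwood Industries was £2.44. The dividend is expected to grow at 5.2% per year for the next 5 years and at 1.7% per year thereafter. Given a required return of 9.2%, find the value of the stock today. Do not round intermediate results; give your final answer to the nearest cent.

£38.38

D_1 = 2.56688
D_2 = 2.70036
D_3 = 2.84078
D_4 = 2.98850
D_5 = 3.14390
Terminal value at year 5: TV = D_5×(1+g_2)/(r−g_2) = 3.19734/0.075 = 42.63126
P_0 = D_1/(1+r)^1 + D_2/(1+r)^2 + D_3/(1+r)^3 + D_4/(1+r)^4 + D_5/(1+r)^5 + TV/(1+r)^5
    = 2.35062 + 2.26452 + 2.18157 + 2.10166 + 2.02468 + 27.45459 = 38.37764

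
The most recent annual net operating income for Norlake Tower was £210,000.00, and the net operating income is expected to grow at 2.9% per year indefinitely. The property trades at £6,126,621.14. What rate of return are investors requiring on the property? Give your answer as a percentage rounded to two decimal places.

D₁ = £210,000.00 × 1.029 = £216,090.0000
P = D₁/(r − g) ⇒ r = D₁/P + g = £216,090.0000/£6,126,621.14 + 0.029 = 0.035271 + 0.029 = 0.064271

6.43%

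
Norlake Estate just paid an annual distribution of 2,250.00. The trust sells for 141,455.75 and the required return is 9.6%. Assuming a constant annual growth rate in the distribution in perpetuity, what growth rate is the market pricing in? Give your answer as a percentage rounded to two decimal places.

P = D₀(1+g)/(r−g) ⇒ P(r−g) = D₀(1+g) ⇒ g(P+D₀) = P·r − D₀
g = (P·r − D₀)/(P + D₀) = (141,455.75×0.096 − 2,250.00) / (141,455.75 + 2,250.00) = 0.078840

7.88%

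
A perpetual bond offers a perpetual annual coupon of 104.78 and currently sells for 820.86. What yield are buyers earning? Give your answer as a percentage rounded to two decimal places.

12.76%

P = C/r ⇒ r = C/P = 104.78/820.86 = 0.127647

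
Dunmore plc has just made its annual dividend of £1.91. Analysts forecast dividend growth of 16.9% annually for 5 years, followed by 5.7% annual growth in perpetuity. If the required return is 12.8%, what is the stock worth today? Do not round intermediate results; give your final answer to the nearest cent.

£44.64

D_1 = 2.23279
D_2 = 2.61013
D_3 = 3.05124
D_4 = 3.56690
D_5 = 4.16971
Terminal value at year 5: TV = D_5×(1+g_2)/(r−g_2) = 4.40738/0.071 = 62.07583
P_0 = D_1/(1+r)^1 + D_2/(1+r)^2 + D_3/(1+r)^3 + D_4/(1+r)^4 + D_5/(1+r)^5 + TV/(1+r)^5
    = 1.97942 + 2.05137 + 2.12593 + 2.20321 + 2.28329 + 33.99203 = 44.63525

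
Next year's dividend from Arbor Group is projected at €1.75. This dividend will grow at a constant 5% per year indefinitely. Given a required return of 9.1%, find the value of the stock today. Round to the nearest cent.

€42.68

Growing perpetuity: P = D₁ / (r − g) = €1.7500 / (0.091 − 0.05) = €42.68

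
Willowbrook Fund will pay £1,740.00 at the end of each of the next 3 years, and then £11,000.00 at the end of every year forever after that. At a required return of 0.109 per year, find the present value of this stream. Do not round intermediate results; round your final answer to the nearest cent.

£78249.22

PV of 3-year annuity: £1,740.00 × [1 − (1+0.109)^−3] / 0.109 = 4259.46987
Perpetuity value at year 3: £11,000.00 / 0.109 = 100917.43119
PV of perpetuity: 100917.43119 / (1+0.109)^3 = 73989.74810
Total PV = 4259.46987 + 73989.74810 = 78249.21797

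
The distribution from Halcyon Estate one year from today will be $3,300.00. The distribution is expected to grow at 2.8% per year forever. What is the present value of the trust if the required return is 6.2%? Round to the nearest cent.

$97058.82

Growing perpetuity: P = D₁ / (r − g) = $3,300.0000 / (0.062 − 0.028) = $97,058.82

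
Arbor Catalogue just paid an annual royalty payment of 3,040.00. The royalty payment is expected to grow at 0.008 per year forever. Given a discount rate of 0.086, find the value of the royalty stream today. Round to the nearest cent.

39286.15

D₁ = D₀ × (1 + g) = 3,040.00 × 1.008 = 3,064.3200
Growing perpetuity: P = D₁ / (r − g) = 3,064.3200 / (0.086 − 0.008) = 39,286.15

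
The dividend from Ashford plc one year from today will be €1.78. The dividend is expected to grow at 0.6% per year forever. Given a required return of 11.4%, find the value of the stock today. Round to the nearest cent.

Growing perpetuity: P = D₁ / (r − g) = €1.7800 / (0.114 − 0.006) = €16.48

€16.48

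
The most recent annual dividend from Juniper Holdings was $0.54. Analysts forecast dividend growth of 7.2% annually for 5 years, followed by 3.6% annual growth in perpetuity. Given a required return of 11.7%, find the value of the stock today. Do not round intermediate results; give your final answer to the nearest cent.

$8.01

D_1 = 0.57888
D_2 = 0.62056
D_3 = 0.66524
D_4 = 0.71314
D_5 = 0.76448
Terminal value at year 5: TV = D_5×(1+g_2)/(r−g_2) = 0.79200/0.081 = 9.77783
P_0 = D_1/(1+r)^1 + D_2/(1+r)^2 + D_3/(1+r)^3 + D_4/(1+r)^4 + D_5/(1+r)^5 + TV/(1+r)^5
    = 0.51825 + 0.49737 + 0.47733 + 0.45810 + 0.43964 + 5.62311 = 8.01380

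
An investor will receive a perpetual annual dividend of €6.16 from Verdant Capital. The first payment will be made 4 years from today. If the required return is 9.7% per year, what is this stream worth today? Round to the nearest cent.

Value at end of year 3: C / r = €6.16 / 0.097 = €63.5052
Discount to today: PV = €63.5052 / (1 + 0.097)^3 = €63.5052 / 1.320140 = €48.10

€48.10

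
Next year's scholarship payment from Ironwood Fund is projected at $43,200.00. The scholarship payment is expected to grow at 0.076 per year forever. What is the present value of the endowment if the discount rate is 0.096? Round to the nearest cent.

Growing perpetuity: P = D₁ / (r − g) = $43,200.0000 / (0.096 − 0.076) = $2,160,000.00

$2160000.00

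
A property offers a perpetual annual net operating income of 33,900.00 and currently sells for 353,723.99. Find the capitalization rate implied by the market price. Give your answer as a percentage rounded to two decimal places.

P = C/r ⇒ r = C/P = 33,900.00/353,723.99 = 0.095837

9.58%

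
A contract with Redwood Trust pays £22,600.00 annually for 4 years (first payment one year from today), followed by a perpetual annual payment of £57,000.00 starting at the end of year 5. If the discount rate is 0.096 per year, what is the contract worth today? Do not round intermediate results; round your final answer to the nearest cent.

£483755.70

PV of 4-year annuity: £22,600.00 × [1 − (1+0.096)^−4] / 0.096 = 72263.69459
Perpetuity value at year 4: £57,000.00 / 0.096 = 593750.00000
PV of perpetuity: 593750.00000 / (1+0.096)^4 = 411492.00921
Total PV = 72263.69459 + 411492.00921 = 483755.70381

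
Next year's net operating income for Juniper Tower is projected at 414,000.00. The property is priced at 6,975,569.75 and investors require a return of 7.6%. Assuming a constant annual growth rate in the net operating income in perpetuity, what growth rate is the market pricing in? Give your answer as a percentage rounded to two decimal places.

P = D₁/(r−g) ⇒ g = r − D₁/P = 0.076 − 414,000.00/6,975,569.75 = 0.016650

1.67%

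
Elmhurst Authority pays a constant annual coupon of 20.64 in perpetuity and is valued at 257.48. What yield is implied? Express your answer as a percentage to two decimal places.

8.02%

P = C/r ⇒ r = C/P = 20.64/257.48 = 0.080162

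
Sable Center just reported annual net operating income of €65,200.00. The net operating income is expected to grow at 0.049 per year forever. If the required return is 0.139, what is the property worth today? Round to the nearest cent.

€759942.22

D₁ = D₀ × (1 + g) = €65,200.00 × 1.049 = €68,394.8000
Growing perpetuity: P = D₁ / (r − g) = €68,394.8000 / (0.139 − 0.049) = €759,942.22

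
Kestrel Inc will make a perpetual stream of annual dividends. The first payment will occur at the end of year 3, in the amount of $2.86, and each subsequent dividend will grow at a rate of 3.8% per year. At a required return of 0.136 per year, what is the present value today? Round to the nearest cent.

$22.61

Value at end of year 2: C₁ / (r − g) = $2.86 / (0.136 − 0.038) = $29.1837
Discount to today: PV = $29.1837 / (1 + 0.136)^2 = $29.1837 / 1.290496 = $22.61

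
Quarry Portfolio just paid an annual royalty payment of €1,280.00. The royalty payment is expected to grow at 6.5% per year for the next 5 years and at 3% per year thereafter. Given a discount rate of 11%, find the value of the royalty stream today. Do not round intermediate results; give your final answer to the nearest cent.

€19061.99

D_1 = 1363.20000
D_2 = 1451.80800
D_3 = 1546.17552
D_4 = 1646.67693
D_5 = 1753.71093
Terminal value at year 5: TV = D_5×(1+g_2)/(r−g_2) = 1806.32226/0.08 = 22579.02821
P_0 = D_1/(1+r)^1 + D_2/(1+r)^2 + D_3/(1+r)^3 + D_4/(1+r)^4 + D_5/(1+r)^5 + TV/(1+r)^5
    = 1228.10811 + 1178.31994 + 1130.55021 + 1084.71710 + 1040.74208 + 13399.55428 = 19061.99172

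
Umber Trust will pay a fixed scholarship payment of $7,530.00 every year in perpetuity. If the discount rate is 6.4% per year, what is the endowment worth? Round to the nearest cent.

Level perpetuity: PV = C / r = $7,530.00 / 0.064 = $117,656.25

$117656.25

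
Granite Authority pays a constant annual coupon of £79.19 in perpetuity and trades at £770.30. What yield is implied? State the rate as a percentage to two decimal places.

P = C/r ⇒ r = C/P = £79.19/£770.30 = 0.102804

10.28%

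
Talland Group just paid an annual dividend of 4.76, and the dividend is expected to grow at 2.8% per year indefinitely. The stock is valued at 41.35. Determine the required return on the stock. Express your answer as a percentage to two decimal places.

D₁ = 4.76 × 1.028 = 4.8933
P = D₁/(r − g) ⇒ r = D₁/P + g = 4.8933/41.35 + 0.028 = 0.118338 + 0.028 = 0.146338

14.63%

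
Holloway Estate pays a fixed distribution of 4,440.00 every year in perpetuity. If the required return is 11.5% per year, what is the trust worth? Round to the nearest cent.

38608.70

Level perpetuity: PV = C / r = 4,440.00 / 0.115 = 38,608.70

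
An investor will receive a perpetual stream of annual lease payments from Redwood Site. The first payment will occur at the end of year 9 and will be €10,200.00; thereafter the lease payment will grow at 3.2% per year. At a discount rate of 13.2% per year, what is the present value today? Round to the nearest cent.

€37829.34

Value at end of year 8: C₁ / (r − g) = €10,200.00 / (0.132 − 0.032) = €102,000.0000
Discount to today: PV = €102,000.0000 / (1 + 0.132)^8 = €102,000.0000 / 2.696320 = €37,829.34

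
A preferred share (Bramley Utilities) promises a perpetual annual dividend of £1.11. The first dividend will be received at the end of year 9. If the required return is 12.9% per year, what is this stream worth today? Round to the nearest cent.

Value at end of year 8: C / r = £1.11 / 0.129 = £8.6047
Discount to today: PV = £8.6047 / (1 + 0.129)^8 = £8.6047 / 2.639682 = £3.26

£3.26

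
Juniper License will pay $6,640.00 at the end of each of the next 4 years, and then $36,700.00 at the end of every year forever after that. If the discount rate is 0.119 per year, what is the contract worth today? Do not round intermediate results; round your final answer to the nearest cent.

PV of 4-year annuity: $6,640.00 × [1 − (1+0.119)^−4] / 0.119 = 20210.54959
Perpetuity value at year 4: $36,700.00 / 0.119 = 308403.36134
PV of perpetuity: 308403.36134 / (1+0.119)^4 = 196697.46224
Total PV = 20210.54959 + 196697.46224 = 216908.01183

$216908.01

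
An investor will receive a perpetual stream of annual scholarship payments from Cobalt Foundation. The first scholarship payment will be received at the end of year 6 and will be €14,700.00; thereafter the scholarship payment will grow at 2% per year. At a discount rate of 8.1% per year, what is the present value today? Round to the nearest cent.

Value at end of year 5: C₁ / (r − g) = €14,700.00 / (0.081 − 0.02) = €240,983.6066
Discount to today: PV = €240,983.6066 / (1 + 0.081)^5 = €240,983.6066 / 1.476143 = €163,252.20

€163252.20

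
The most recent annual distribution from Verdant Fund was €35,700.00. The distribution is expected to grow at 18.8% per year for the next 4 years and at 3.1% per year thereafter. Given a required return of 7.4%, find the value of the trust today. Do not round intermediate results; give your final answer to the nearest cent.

D_1 = 42411.60000
D_2 = 50384.98080
D_3 = 59857.35719
D_4 = 71110.54034
Terminal value at year 4: TV = D_4×(1+g_2)/(r−g_2) = 73314.96709/0.043 = 1704999.23472
P_0 = D_1/(1+r)^1 + D_2/(1+r)^2 + D_3/(1+r)^3 + D_4/(1+r)^4 + TV/(1+r)^4
    = 39489.38547 + 43680.99622 + 48317.52655 + 53446.20255 + 1281465.92629 = 1466400.03709

€1466400.04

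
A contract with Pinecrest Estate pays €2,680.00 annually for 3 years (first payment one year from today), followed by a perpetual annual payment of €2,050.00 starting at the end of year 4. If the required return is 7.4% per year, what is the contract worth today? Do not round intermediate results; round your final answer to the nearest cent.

PV of 3-year annuity: €2,680.00 × [1 − (1+0.074)^−3] / 0.074 = 6982.08242
Perpetuity value at year 3: €2,050.00 / 0.074 = 27702.70270
PV of perpetuity: 27702.70270 / (1+0.074)^3 = 22361.93070
Total PV = 6982.08242 + 22361.93070 = 29344.01312

€29344.01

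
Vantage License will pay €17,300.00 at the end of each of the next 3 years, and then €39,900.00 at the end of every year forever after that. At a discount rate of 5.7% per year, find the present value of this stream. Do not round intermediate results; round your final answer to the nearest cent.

€639253.05

PV of 3-year annuity: €17,300.00 × [1 − (1+0.057)^−3] / 0.057 = 46500.98289
Perpetuity value at year 3: €39,900.00 / 0.057 = 700000.00000
PV of perpetuity: 700000.00000 / (1+0.057)^3 = 592752.06837
Total PV = 46500.98289 + 592752.06837 = 639253.05125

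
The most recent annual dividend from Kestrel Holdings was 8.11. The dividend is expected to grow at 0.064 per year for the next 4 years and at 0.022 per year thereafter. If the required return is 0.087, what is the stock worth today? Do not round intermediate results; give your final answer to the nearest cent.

147.82

D_1 = 8.62904
D_2 = 9.18130
D_3 = 9.76890
D_4 = 10.39411
Terminal value at year 4: TV = D_4×(1+g_2)/(r−g_2) = 10.62278/0.065 = 163.42741
P_0 = D_1/(1+r)^1 + D_2/(1+r)^2 + D_3/(1+r)^3 + D_4/(1+r)^4 + TV/(1+r)^4
    = 7.93840 + 7.77043 + 7.60601 + 7.44508 + 117.05952 = 147.81944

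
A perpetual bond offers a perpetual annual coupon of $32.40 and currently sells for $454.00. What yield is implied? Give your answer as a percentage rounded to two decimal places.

7.14%

P = C/r ⇒ r = C/P = $32.40/$454.00 = 0.071366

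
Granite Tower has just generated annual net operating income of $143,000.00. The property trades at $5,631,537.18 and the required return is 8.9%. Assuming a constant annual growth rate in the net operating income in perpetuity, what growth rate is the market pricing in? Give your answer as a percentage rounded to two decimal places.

P = D₀(1+g)/(r−g) ⇒ P(r−g) = D₀(1+g) ⇒ g(P+D₀) = P·r − D₀
g = (P·r − D₀)/(P + D₀) = ($5,631,537.18×0.089 − $143,000.00) / ($5,631,537.18 + $143,000.00) = 0.062032

6.20%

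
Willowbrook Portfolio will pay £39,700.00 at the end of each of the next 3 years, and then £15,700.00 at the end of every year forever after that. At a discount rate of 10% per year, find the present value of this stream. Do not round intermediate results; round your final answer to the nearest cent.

PV of 3-year annuity: £39,700.00 × [1 − (1+0.1)^−3] / 0.1 = 98728.02404
Perpetuity value at year 3: £15,700.00 / 0.1 = 157000.00000
PV of perpetuity: 157000.00000 / (1+0.1)^3 = 117956.42374
Total PV = 98728.02404 + 117956.42374 = 216684.44778

£216684.45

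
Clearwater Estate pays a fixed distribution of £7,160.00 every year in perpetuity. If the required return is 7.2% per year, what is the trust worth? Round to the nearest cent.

Level perpetuity: PV = C / r = £7,160.00 / 0.072 = £99,444.44

£99444.44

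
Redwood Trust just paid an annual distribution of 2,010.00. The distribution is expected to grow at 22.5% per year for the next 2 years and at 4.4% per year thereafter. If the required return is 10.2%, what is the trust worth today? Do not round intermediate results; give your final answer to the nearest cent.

49425.29

D_1 = 2462.25000
D_2 = 3016.25625
Terminal value at year 2: TV = D_2×(1+g_2)/(r−g_2) = 3148.97152/0.058 = 54292.61250
P_0 = D_1/(1+r)^1 + D_2/(1+r)^2 + TV/(1+r)^2
    = 2234.34664 + 2483.73379 + 44707.20823 = 49425.28866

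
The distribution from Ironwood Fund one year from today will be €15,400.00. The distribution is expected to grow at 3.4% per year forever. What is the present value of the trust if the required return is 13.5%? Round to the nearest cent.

Growing perpetuity: P = D₁ / (r − g) = €15,400.0000 / (0.135 − 0.034) = €152,475.25

€152475.25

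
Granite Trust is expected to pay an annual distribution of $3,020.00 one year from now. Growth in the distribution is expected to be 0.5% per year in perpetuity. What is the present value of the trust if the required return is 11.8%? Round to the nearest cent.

Growing perpetuity: P = D₁ / (r − g) = $3,020.0000 / (0.118 − 0.005) = $26,725.66

$26725.66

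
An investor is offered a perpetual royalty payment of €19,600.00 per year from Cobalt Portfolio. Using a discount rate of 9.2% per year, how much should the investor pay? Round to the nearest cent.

Level perpetuity: PV = C / r = €19,600.00 / 0.092 = €213,043.48

€213043.48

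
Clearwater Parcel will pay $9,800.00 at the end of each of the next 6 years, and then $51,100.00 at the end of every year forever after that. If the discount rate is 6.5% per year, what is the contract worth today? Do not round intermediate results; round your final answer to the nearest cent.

PV of 6-year annuity: $9,800.00 × [1 − (1+0.065)^−6] / 0.065 = 47441.93286
Perpetuity value at year 6: $51,100.00 / 0.065 = 786153.84615
PV of perpetuity: 786153.84615 / (1+0.065)^6 = 538778.05339
Total PV = 47441.93286 + 538778.05339 = 586219.98625

$586219.99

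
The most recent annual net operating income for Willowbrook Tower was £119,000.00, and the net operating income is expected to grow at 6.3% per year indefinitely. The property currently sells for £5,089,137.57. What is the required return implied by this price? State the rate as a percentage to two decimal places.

D₁ = £119,000.00 × 1.063 = £126,497.0000
P = D₁/(r − g) ⇒ r = D₁/P + g = £126,497.0000/£5,089,137.57 + 0.063 = 0.024856 + 0.063 = 0.087856

8.79%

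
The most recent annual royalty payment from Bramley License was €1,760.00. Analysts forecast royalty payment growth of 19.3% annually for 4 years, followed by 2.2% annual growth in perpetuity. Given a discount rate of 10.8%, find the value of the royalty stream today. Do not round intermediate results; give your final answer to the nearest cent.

D_1 = 2099.68000
D_2 = 2504.91824
D_3 = 2988.36746
D_4 = 3565.12238
Terminal value at year 4: TV = D_4×(1+g_2)/(r−g_2) = 3643.55507/0.086 = 42366.91945
P_0 = D_1/(1+r)^1 + D_2/(1+r)^2 + D_3/(1+r)^3 + D_4/(1+r)^4 + TV/(1+r)^4
    = 1895.01805 + 2040.39398 + 2196.92240 + 2365.45887 + 28110.45308 = 36608.24638

€36608.25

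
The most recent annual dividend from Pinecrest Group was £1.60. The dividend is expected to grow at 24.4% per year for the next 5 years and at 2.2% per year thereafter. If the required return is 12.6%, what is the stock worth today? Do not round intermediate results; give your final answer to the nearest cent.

D_1 = 1.99040
D_2 = 2.47606
D_3 = 3.08022
D_4 = 3.83179
D_5 = 4.76674
Terminal value at year 5: TV = D_5×(1+g_2)/(r−g_2) = 4.87161/0.104 = 46.84243
P_0 = D_1/(1+r)^1 + D_2/(1+r)^2 + D_3/(1+r)^3 + D_4/(1+r)^4 + D_5/(1+r)^5 + TV/(1+r)^5
    = 1.76767 + 1.95292 + 2.15758 + 2.38368 + 2.63348 + 25.87900 = 36.77433

£36.77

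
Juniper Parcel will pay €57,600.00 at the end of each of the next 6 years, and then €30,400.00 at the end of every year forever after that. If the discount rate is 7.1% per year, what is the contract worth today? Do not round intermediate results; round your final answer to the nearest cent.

PV of 6-year annuity: €57,600.00 × [1 − (1+0.071)^−6] / 0.071 = 273707.15453
Perpetuity value at year 6: €30,400.00 / 0.071 = 428169.01408
PV of perpetuity: 428169.01408 / (1+0.071)^6 = 283712.46031
Total PV = 273707.15453 + 283712.46031 = 557419.61483

€557419.61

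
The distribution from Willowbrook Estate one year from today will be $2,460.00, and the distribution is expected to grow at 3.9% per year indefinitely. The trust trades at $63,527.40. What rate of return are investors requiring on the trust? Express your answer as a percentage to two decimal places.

P = D₁/(r − g) ⇒ r = D₁/P + g = $2,460.0000/$63,527.40 + 0.039 = 0.038723 + 0.039 = 0.077723

7.77%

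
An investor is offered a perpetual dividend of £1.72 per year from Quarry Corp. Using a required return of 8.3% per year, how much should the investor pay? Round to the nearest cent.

£20.72

Level perpetuity: PV = C / r = £1.72 / 0.083 = £20.72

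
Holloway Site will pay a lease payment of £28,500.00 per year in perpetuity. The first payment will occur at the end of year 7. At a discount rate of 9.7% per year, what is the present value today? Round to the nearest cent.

£168590.60

Value at end of year 6: C / r = £28,500.00 / 0.097 = £293,814.4330
Discount to today: PV = £293,814.4330 / (1 + 0.097)^6 = £293,814.4330 / 1.742769 = £168,590.60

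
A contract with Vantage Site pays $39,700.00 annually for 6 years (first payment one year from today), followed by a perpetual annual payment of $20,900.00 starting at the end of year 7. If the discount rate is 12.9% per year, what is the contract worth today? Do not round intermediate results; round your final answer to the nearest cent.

PV of 6-year annuity: $39,700.00 × [1 − (1+0.129)^−6] / 0.129 = 159145.66410
Perpetuity value at year 6: $20,900.00 / 0.129 = 162015.50388
PV of perpetuity: 162015.50388 / (1+0.129)^6 = 78233.52957
Total PV = 159145.66410 + 78233.52957 = 237379.19368

$237379.19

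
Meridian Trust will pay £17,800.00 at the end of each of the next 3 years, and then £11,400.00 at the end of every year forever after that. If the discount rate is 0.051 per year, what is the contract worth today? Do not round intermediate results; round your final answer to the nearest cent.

£240925.59

PV of 3-year annuity: £17,800.00 × [1 − (1+0.051)^−3] / 0.051 = 48383.12765
Perpetuity value at year 3: £11,400.00 / 0.051 = 223529.41176
PV of perpetuity: 223529.41176 / (1+0.051)^3 = 192542.46484
Total PV = 48383.12765 + 192542.46484 = 240925.59249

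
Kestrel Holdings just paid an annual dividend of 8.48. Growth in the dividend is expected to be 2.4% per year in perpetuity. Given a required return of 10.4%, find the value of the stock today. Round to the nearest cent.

108.54

D₁ = D₀ × (1 + g) = 8.48 × 1.024 = 8.6835
Growing perpetuity: P = D₁ / (r − g) = 8.6835 / (0.104 − 0.024) = 108.54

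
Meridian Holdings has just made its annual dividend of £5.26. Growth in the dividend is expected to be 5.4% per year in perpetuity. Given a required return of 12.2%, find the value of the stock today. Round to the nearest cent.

D₁ = D₀ × (1 + g) = £5.26 × 1.054 = £5.5440
Growing perpetuity: P = D₁ / (r − g) = £5.5440 / (0.122 − 0.054) = £81.53

£81.53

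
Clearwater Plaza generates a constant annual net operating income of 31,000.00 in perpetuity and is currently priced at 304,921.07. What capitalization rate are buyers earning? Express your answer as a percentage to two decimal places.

10.17%

P = C/r ⇒ r = C/P = 31,000.00/304,921.07 = 0.101666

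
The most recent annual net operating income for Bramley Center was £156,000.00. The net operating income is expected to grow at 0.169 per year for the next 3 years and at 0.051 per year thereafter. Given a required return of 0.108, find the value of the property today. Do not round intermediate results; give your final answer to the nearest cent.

D_1 = 182364.00000
D_2 = 213183.51600
D_3 = 249211.53020
Terminal value at year 3: TV = D_3×(1+g_2)/(r−g_2) = 261921.31824/0.057 = 4595110.84639
P_0 = D_1/(1+r)^1 + D_2/(1+r)^2 + D_3/(1+r)^3 + TV/(1+r)^3
    = 164588.44765 + 173649.72501 + 183209.86330 + 3378132.74253 = 3899580.77849

£3899580.78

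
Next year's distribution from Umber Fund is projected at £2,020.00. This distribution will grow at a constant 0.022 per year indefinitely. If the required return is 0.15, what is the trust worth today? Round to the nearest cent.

£15781.25

Growing perpetuity: P = D₁ / (r − g) = £2,020.0000 / (0.15 − 0.022) = £15,781.25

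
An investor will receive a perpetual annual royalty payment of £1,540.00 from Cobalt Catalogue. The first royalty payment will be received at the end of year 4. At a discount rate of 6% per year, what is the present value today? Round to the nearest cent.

Value at end of year 3: C / r = £1,540.00 / 0.06 = £25,666.6667
Discount to today: PV = £25,666.6667 / (1 + 0.06)^3 = £25,666.6667 / 1.191016 = £21,550.23

£21550.23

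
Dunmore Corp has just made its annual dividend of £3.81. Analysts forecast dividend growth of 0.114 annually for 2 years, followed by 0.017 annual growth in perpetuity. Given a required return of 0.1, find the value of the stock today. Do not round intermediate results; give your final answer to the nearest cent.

£55.65

D_1 = 4.24434
D_2 = 4.72819
Terminal value at year 2: TV = D_2×(1+g_2)/(r−g_2) = 4.80857/0.083 = 57.93463
P_0 = D_1/(1+r)^1 + D_2/(1+r)^2 + TV/(1+r)^2
    = 3.85849 + 3.90760 + 47.87986 = 55.64595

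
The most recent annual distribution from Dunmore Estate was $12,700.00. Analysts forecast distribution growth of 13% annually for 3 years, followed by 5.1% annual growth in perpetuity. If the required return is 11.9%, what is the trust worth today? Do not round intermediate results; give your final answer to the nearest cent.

$240989.48

D_1 = 14351.00000
D_2 = 16216.63000
D_3 = 18324.79190
Terminal value at year 3: TV = D_3×(1+g_2)/(r−g_2) = 19259.35629/0.068 = 283225.82775
P_0 = D_1/(1+r)^1 + D_2/(1+r)^2 + D_3/(1+r)^3 + TV/(1+r)^3
    = 12824.84361 + 12950.91446 + 13078.22461 + 202135.50096 = 240989.48364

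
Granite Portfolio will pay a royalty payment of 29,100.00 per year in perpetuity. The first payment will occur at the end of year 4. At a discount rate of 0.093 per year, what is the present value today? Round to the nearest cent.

Value at end of year 3: C / r = 29,100.00 / 0.093 = 312,903.2258
Discount to today: PV = 312,903.2258 / (1 + 0.093)^3 = 312,903.2258 / 1.305751 = 239,634.62

239634.62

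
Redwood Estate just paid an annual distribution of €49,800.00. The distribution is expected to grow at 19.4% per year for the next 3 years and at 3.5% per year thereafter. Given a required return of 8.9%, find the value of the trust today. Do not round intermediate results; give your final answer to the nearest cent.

D_1 = 59461.20000
D_2 = 70996.67280
D_3 = 84770.02732
Terminal value at year 3: TV = D_3×(1+g_2)/(r−g_2) = 87736.97828/0.054 = 1624758.85703
P_0 = D_1/(1+r)^1 + D_2/(1+r)^2 + D_3/(1+r)^3 + TV/(1+r)^3
    = 54601.65289 + 59866.27507 + 65638.50545 + 1258071.35448 = 1438177.78790

€1438177.79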